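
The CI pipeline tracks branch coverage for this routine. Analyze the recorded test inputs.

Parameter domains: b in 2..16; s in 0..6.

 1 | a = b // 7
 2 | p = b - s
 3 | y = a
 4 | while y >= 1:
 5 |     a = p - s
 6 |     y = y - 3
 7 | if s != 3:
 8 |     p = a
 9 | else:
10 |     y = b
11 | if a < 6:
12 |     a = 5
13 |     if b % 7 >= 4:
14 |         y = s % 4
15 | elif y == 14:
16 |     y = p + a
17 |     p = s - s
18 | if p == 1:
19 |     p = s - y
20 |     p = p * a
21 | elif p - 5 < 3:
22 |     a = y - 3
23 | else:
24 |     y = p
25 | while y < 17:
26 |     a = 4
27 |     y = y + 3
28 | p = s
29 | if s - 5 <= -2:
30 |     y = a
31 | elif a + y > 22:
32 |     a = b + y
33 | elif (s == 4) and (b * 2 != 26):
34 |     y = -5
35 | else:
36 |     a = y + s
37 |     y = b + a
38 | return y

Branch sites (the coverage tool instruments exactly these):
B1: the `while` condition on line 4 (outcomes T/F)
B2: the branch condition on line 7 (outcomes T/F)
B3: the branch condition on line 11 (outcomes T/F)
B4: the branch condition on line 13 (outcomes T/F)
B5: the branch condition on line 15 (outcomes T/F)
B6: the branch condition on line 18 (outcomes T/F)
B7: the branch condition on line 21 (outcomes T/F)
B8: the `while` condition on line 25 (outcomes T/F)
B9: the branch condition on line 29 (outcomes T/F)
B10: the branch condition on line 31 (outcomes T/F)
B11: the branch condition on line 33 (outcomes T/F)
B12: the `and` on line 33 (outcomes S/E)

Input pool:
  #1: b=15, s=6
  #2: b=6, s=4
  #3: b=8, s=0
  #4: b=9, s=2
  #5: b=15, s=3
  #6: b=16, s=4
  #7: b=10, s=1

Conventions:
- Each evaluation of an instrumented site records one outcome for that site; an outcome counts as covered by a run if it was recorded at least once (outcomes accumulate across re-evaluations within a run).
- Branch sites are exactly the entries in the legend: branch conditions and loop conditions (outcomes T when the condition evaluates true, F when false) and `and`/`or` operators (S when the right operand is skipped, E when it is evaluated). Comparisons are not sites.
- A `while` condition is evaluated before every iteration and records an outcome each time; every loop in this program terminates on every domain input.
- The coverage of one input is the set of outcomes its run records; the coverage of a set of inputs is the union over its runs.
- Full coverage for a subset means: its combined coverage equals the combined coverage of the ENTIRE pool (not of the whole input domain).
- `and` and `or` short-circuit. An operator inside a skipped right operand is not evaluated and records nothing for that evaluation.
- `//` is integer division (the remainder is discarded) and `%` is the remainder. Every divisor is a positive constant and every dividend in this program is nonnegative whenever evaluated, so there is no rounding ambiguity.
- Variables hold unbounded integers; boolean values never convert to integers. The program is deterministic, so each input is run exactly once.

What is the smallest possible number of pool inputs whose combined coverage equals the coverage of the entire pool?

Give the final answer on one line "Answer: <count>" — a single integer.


#1 (b=15, s=6) -> covered: B1=T, B1=F, B2=T, B3=T, B4=F, B6=F, B7=T, B8=T, B8=F, B9=F, B10=F, B11=F, B12=S
#2 (b=6, s=4) -> covered: B1=F, B2=T, B3=T, B4=T, B6=F, B7=T, B8=T, B8=F, B9=F, B10=F, B11=T, B12=E
#3 (b=8, s=0) -> covered: B1=T, B1=F, B2=T, B3=F, B5=F, B6=F, B7=F, B8=T, B8=F, B9=T
#4 (b=9, s=2) -> covered: B1=T, B1=F, B2=T, B3=T, B4=F, B6=F, B7=T, B8=T, B8=F, B9=T
#5 (b=15, s=3) -> covered: B1=T, B1=F, B2=F, B3=F, B5=F, B6=F, B7=F, B8=T, B8=F, B9=T
#6 (b=16, s=4) -> covered: B1=T, B1=F, B2=T, B3=F, B5=F, B6=F, B7=F, B8=T, B8=F, B9=F, B10=F, B11=T, B12=E
#7 (b=10, s=1) -> covered: B1=T, B1=F, B2=T, B3=F, B5=F, B6=F, B7=F, B8=T, B8=F, B9=T
the full pool covers 21 outcomes: B1=T, B1=F, B2=T, B2=F, B3=T, B3=F, B4=T, B4=F, B5=F, B6=F, B7=T, B7=F, B8=T, B8=F, B9=T, B9=F, B10=F, B11=T, B11=F, B12=S, B12=E
every size-1 subset falls short of the 21 outcomes (best: 13/21)
every size-2 subset falls short of the 21 outcomes (best: 18/21)
size 3: inputs {1, 2, 5} cover all 21 outcomes, and no lexicographically smaller subset of this size does
Answer: 3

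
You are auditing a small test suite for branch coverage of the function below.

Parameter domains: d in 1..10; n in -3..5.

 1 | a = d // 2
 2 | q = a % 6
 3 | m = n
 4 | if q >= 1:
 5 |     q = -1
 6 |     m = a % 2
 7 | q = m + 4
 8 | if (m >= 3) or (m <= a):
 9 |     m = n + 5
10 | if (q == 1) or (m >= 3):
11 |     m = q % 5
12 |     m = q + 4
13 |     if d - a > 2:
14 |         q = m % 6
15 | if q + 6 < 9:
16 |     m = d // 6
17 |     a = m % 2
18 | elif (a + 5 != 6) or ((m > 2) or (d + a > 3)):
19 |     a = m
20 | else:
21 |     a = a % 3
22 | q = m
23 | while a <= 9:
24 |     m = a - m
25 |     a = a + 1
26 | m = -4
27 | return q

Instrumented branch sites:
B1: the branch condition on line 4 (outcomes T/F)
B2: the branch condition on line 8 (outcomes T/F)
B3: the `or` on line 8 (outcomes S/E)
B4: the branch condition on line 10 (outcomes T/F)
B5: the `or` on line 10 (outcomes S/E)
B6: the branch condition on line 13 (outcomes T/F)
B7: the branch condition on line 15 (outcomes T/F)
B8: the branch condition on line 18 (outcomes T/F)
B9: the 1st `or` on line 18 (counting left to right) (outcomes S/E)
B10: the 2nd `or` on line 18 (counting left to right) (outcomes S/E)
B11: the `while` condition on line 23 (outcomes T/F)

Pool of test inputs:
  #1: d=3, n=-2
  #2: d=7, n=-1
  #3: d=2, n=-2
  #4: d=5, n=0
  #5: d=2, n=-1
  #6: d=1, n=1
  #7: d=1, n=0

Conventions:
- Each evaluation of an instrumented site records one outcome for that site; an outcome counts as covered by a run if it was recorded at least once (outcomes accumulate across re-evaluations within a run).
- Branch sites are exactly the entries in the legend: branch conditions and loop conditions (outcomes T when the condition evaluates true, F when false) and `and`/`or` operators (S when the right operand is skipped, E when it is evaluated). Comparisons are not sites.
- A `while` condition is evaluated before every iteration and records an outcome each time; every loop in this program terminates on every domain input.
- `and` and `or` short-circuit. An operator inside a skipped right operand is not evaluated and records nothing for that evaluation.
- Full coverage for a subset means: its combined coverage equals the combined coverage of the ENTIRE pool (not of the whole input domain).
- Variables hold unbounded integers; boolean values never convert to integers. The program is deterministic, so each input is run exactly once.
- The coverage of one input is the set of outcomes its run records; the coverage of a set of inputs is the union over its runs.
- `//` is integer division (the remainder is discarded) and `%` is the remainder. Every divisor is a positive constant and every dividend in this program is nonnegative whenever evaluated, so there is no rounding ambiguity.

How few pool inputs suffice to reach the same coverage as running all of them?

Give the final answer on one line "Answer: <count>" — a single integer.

input #1, d=3, n=-2: events B1->T, B3->E, B2->T, B5->E, B4->T, B6->F, B7->F, B9->E, B10->S, B8->T, B11->T, B11->F; outcomes B1=T, B2=T, B3=E, B4=T, B5=E, B6=F, B7=F, B8=T, B9=E, B10=S, B11=T, B11=F
input #2, d=7, n=-1: events B1->T, B3->E, B2->T, B5->E, B4->T, B6->T, B7->F, B9->S, B8->T, B11->T, B11->F; outcomes B1=T, B2=T, B3=E, B4=T, B5=E, B6=T, B7=F, B8=T, B9=S, B11=T, B11=F
input #3, d=2, n=-2: events B1->T, B3->E, B2->T, B5->E, B4->T, B6->F, B7->F, B9->E, B10->S, B8->T, B11->T, B11->F; outcomes B1=T, B2=T, B3=E, B4=T, B5=E, B6=F, B7=F, B8=T, B9=E, B10=S, B11=T, B11=F
input #4, d=5, n=0: events B1->T, B3->E, B2->T, B5->E, B4->T, B6->T, B7->T, B11->T, B11->T, B11->T, B11->T, B11->T, B11->T, B11->T, ...; outcomes B1=T, B2=T, B3=E, B4=T, B5=E, B6=T, B7=T, B11=T, B11=F
input #5, d=2, n=-1: events B1->T, B3->E, B2->T, B5->E, B4->T, B6->F, B7->F, B9->E, B10->S, B8->T, B11->T, B11->F; outcomes B1=T, B2=T, B3=E, B4=T, B5=E, B6=F, B7=F, B8=T, B9=E, B10=S, B11=T, B11=F
input #6, d=1, n=1: events B1->F, B3->E, B2->F, B5->E, B4->F, B7->F, B9->S, B8->T, B11->T, B11->T, B11->T, B11->T, B11->T, B11->T, ...; outcomes B1=F, B2=F, B3=E, B4=F, B5=E, B7=F, B8=T, B9=S, B11=T, B11=F
input #7, d=1, n=0: events B1->F, B3->E, B2->T, B5->E, B4->T, B6->F, B7->F, B9->S, B8->T, B11->T, B11->T, B11->F; outcomes B1=F, B2=T, B3=E, B4=T, B5=E, B6=F, B7=F, B8=T, B9=S, B11=T, B11=F
union over all inputs: B1=T, B1=F, B2=T, B2=F, B3=E, B4=T, B4=F, B5=E, B6=T, B6=F, B7=T, B7=F, B8=T, B9=S, B9=E, B10=S, B11=T, B11=F (18 outcomes)
size 1 is not enough: best union over all size-1 subsets is 12/18
size 2 is not enough: best union over all size-2 subsets is 16/18
inputs {1, 4, 6} (size 3) cover everything; no size-3 subset with a lexicographically smaller index list covers all 18

Answer: 3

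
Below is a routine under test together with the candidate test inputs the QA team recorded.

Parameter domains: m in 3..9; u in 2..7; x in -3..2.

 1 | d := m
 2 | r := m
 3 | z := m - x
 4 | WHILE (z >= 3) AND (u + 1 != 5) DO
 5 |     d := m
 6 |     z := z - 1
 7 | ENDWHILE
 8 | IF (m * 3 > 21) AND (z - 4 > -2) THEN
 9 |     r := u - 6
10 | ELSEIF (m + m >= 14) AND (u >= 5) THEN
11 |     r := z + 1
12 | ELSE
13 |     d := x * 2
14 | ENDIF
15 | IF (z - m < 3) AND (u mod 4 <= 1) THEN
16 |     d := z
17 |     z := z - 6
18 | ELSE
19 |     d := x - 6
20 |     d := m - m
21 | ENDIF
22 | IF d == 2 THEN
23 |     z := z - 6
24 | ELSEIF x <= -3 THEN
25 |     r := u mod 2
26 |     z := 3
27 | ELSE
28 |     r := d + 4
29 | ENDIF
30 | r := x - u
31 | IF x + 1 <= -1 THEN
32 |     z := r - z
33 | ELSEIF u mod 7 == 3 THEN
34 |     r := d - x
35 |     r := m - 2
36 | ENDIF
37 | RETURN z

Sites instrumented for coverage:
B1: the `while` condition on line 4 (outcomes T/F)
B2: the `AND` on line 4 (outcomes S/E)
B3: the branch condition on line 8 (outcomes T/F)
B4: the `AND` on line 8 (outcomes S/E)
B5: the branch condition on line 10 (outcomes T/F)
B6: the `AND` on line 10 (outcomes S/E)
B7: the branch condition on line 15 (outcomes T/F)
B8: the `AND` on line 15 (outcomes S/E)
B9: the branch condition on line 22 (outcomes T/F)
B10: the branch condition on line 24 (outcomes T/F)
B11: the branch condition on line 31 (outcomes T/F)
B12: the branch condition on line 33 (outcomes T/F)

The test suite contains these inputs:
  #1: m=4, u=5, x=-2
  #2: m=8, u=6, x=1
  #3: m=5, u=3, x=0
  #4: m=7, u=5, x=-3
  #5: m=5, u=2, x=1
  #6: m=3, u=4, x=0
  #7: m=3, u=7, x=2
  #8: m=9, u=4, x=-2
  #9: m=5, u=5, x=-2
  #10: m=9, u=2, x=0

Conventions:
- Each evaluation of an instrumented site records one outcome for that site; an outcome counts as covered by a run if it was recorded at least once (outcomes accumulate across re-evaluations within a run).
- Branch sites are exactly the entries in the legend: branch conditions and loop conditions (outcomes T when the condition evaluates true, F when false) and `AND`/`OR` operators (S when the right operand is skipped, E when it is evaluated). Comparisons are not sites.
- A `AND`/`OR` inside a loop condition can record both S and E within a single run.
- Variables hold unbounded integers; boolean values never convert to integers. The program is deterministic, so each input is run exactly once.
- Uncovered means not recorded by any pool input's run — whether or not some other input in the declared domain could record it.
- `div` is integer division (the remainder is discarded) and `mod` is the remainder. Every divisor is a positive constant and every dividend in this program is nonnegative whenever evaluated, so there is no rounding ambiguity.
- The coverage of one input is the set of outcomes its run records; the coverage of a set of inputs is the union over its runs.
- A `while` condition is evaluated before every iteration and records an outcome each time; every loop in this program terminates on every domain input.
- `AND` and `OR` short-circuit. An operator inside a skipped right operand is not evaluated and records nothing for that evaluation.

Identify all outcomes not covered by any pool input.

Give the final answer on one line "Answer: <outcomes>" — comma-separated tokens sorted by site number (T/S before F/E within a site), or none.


run #1 (m=4, u=5, x=-2) records B1=T, B1=F, B2=S, B2=E, B3=F, B4=S, B5=F, B6=S, B7=T, B8=E, B9=T, B11=T
run #2 (m=8, u=6, x=1) records B1=T, B1=F, B2=S, B2=E, B3=F, B4=E, B5=T, B6=E, B7=F, B8=E, B9=F, B10=F, B11=F, B12=F
run #3 (m=5, u=3, x=0) records B1=T, B1=F, B2=S, B2=E, B3=F, B4=S, B5=F, B6=S, B7=F, B8=E, B9=F, B10=F, B11=F, B12=T
run #4 (m=7, u=5, x=-3) records B1=T, B1=F, B2=S, B2=E, B3=F, B4=S, B5=T, B6=E, B7=T, B8=E, B9=T, B11=T
run #5 (m=5, u=2, x=1) records B1=T, B1=F, B2=S, B2=E, B3=F, B4=S, B5=F, B6=S, B7=F, B8=E, B9=F, B10=F, B11=F, B12=F
run #6 (m=3, u=4, x=0) records B1=F, B2=E, B3=F, B4=S, B5=F, B6=S, B7=T, B8=E, B9=F, B10=F, B11=F, B12=F
run #7 (m=3, u=7, x=2) records B1=F, B2=S, B3=F, B4=S, B5=F, B6=S, B7=F, B8=E, B9=F, B10=F, B11=F, B12=F
run #8 (m=9, u=4, x=-2) records B1=F, B2=E, B3=T, B4=E, B7=T, B8=E, B9=F, B10=F, B11=T
run #9 (m=5, u=5, x=-2) records B1=T, B1=F, B2=S, B2=E, B3=F, B4=S, B5=F, B6=S, B7=T, B8=E, B9=T, B11=T
run #10 (m=9, u=2, x=0) records B1=T, B1=F, B2=S, B2=E, B3=F, B4=E, B5=F, B6=E, B7=F, B8=E, B9=F, B10=F, B11=F, B12=F
union over the pool: B1=T, B1=F, B2=S, B2=E, B3=T, B3=F, B4=S, B4=E, B5=T, B5=F, B6=S, B6=E, B7=T, B7=F, B8=E, B9=T, B9=F, B10=F, B11=T, B11=F, B12=T, B12=F
uncovered (2 of 24): B8=S, B10=T
Answer: B8=S, B10=T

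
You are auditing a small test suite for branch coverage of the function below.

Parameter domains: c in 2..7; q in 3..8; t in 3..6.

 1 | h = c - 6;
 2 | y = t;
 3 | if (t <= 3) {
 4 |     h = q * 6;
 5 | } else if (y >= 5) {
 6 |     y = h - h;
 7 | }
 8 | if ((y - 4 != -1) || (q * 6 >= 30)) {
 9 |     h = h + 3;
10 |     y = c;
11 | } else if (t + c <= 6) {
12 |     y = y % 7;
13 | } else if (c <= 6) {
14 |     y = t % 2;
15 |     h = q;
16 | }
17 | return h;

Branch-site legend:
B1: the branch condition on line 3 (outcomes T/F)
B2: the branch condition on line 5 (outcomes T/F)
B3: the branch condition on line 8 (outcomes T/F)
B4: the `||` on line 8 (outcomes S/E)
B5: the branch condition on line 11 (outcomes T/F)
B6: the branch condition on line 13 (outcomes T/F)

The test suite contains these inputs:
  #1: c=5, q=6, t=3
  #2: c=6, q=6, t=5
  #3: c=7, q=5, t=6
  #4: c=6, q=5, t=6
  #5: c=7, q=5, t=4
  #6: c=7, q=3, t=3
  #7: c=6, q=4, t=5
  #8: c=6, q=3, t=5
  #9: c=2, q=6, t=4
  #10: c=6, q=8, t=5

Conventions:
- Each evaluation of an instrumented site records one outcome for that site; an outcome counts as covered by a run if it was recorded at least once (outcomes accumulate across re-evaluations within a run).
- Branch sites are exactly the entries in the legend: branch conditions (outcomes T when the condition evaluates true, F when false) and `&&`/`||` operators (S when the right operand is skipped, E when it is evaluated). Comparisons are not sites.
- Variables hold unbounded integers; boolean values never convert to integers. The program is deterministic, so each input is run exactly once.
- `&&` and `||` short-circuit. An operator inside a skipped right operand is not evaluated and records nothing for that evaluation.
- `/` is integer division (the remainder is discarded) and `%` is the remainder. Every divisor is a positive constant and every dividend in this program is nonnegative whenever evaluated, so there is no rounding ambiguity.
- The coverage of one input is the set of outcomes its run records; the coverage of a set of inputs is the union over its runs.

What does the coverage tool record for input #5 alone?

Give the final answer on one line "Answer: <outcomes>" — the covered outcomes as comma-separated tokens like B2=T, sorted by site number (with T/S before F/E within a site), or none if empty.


Simulating input #5 (c=7, q=5, t=4) step by step:
  B1->F, B2->F, B4->S, B3->T
as a set, this run covers: B1=F, B2=F, B3=T, B4=S
Answer: B1=F, B2=F, B3=T, B4=S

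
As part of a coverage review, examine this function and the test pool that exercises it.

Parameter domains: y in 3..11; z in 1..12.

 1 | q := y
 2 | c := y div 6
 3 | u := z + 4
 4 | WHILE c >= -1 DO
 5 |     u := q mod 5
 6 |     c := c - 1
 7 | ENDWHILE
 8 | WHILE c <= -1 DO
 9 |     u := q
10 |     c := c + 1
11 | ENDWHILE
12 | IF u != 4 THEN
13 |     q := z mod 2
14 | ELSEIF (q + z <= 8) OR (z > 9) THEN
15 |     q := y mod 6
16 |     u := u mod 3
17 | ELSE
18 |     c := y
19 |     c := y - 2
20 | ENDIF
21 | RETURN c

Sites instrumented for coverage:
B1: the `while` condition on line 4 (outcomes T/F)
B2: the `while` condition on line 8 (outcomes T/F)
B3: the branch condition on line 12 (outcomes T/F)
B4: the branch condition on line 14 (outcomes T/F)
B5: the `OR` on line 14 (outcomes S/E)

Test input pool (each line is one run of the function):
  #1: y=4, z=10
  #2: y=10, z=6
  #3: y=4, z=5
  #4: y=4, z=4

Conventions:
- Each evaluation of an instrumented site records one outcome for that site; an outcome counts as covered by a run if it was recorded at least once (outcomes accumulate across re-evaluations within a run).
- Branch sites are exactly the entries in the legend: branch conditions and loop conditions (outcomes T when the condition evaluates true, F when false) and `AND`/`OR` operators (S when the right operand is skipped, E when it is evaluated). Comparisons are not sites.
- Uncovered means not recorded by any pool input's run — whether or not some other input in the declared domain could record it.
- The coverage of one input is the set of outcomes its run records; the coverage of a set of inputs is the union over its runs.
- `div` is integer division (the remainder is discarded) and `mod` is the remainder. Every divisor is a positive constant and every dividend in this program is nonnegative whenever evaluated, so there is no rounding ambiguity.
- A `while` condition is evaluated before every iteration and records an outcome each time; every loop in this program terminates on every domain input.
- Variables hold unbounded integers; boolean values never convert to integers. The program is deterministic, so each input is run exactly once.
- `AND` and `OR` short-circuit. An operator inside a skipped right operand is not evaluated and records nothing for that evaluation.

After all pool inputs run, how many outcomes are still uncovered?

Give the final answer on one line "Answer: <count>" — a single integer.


input #1 (y=4, z=10): events B1->T, B1->T, B1->F, B2->T, B2->T, B2->F, B3->F, B5->E, B4->T; covers B1=T, B1=F, B2=T, B2=F, B3=F, B4=T, B5=E
input #2 (y=10, z=6): events B1->T, B1->T, B1->T, B1->F, B2->T, B2->T, B2->F, B3->T; covers B1=T, B1=F, B2=T, B2=F, B3=T
input #3 (y=4, z=5): events B1->T, B1->T, B1->F, B2->T, B2->T, B2->F, B3->F, B5->E, B4->F; covers B1=T, B1=F, B2=T, B2=F, B3=F, B4=F, B5=E
input #4 (y=4, z=4): events B1->T, B1->T, B1->F, B2->T, B2->T, B2->F, B3->F, B5->S, B4->T; covers B1=T, B1=F, B2=T, B2=F, B3=F, B4=T, B5=S
union over the pool: B1=T, B1=F, B2=T, B2=F, B3=T, B3=F, B4=T, B4=F, B5=S, B5=E
uncovered (0 of 10): none
Answer: 0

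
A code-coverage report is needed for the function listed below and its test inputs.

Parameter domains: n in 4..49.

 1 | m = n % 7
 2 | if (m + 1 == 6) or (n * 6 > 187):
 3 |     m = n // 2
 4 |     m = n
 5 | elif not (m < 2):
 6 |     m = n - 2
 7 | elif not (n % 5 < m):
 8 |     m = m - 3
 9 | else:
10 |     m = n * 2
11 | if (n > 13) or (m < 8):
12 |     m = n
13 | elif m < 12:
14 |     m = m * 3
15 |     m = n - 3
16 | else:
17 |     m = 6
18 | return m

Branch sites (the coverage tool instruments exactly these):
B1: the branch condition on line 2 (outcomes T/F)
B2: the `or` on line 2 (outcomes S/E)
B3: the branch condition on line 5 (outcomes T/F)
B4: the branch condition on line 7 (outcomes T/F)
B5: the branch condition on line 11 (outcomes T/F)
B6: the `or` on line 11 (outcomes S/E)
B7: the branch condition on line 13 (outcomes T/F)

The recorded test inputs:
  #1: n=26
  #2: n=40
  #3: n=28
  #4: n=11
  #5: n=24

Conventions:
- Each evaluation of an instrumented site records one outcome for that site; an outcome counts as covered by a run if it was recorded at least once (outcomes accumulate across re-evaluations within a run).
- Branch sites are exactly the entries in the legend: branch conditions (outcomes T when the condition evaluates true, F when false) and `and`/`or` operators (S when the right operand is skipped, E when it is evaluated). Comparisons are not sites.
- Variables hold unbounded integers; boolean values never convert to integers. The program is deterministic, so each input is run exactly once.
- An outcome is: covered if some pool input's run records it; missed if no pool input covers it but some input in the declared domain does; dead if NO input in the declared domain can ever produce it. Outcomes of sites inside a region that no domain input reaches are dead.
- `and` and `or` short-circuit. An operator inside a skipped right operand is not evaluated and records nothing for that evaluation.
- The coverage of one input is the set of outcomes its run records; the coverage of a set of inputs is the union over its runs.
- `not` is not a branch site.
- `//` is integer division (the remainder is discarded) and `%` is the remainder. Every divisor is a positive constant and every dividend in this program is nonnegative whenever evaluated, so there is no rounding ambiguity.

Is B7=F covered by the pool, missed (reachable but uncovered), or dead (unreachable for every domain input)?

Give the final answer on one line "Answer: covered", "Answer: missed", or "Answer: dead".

no pool input records B7=F
but domain input (n=12) does record it -> reachable, so missed

Answer: missed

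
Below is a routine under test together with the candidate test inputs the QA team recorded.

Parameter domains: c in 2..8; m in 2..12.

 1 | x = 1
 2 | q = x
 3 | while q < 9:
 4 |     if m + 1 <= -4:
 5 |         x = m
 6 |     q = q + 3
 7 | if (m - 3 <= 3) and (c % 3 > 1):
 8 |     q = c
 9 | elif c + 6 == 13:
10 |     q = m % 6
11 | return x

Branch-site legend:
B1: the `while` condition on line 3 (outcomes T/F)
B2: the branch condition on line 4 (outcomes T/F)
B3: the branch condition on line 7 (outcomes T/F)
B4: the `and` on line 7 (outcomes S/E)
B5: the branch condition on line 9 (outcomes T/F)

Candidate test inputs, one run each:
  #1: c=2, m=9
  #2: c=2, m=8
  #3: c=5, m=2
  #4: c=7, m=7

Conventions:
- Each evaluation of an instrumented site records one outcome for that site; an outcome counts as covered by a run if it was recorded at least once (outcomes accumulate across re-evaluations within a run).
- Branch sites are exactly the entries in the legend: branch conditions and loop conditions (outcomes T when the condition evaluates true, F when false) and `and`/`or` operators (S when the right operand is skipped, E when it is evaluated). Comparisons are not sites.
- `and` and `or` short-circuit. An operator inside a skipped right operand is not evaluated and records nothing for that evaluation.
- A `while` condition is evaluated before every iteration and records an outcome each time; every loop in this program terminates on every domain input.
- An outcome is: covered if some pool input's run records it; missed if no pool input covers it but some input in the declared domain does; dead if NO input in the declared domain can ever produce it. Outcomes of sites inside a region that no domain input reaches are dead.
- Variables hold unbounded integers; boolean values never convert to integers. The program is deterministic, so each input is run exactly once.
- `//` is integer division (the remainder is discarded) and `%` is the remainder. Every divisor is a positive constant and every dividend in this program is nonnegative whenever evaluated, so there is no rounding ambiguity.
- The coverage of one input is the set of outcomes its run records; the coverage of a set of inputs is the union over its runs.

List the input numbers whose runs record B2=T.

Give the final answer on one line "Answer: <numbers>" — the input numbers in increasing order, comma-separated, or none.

input #1 (c=2, m=9): never hits B2=T
input #2 (c=2, m=8): never hits B2=T
input #3 (c=5, m=2): never hits B2=T
input #4 (c=7, m=7): never hits B2=T

Answer: none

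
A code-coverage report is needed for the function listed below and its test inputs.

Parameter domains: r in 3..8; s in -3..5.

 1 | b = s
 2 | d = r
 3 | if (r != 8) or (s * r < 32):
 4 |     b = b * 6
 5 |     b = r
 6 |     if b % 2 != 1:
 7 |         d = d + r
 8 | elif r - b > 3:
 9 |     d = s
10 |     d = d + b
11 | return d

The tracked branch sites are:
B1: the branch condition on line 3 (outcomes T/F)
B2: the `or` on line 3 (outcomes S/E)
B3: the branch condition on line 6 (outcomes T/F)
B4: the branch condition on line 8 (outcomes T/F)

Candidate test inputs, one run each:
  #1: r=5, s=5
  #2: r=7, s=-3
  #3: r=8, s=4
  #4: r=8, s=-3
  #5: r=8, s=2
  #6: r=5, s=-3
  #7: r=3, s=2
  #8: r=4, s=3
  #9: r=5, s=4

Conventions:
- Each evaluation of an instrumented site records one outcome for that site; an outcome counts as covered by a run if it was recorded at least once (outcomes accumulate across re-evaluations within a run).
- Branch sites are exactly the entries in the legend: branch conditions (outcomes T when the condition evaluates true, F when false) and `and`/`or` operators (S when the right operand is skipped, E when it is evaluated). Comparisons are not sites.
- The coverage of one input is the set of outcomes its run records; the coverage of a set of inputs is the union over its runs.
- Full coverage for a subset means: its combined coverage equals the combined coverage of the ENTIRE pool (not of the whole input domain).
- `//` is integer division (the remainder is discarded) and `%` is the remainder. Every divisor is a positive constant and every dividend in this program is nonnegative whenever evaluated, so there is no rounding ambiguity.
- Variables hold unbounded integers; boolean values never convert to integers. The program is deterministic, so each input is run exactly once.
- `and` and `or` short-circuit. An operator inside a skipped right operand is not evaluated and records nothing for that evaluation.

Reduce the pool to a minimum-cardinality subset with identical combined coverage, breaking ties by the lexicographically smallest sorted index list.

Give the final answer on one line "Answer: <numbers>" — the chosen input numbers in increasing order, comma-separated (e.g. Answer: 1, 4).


#1 (r=5, s=5) -> B2->S, B1->T, B3->F; covered: B1=T, B2=S, B3=F
#2 (r=7, s=-3) -> B2->S, B1->T, B3->F; covered: B1=T, B2=S, B3=F
#3 (r=8, s=4) -> B2->E, B1->F, B4->T; covered: B1=F, B2=E, B4=T
#4 (r=8, s=-3) -> B2->E, B1->T, B3->T; covered: B1=T, B2=E, B3=T
#5 (r=8, s=2) -> B2->E, B1->T, B3->T; covered: B1=T, B2=E, B3=T
#6 (r=5, s=-3) -> B2->S, B1->T, B3->F; covered: B1=T, B2=S, B3=F
#7 (r=3, s=2) -> B2->S, B1->T, B3->F; covered: B1=T, B2=S, B3=F
#8 (r=4, s=3) -> B2->S, B1->T, B3->T; covered: B1=T, B2=S, B3=T
#9 (r=5, s=4) -> B2->S, B1->T, B3->F; covered: B1=T, B2=S, B3=F
together the pool reaches 7 outcomes: B1=T, B1=F, B2=S, B2=E, B3=T, B3=F, B4=T
every size-1 subset falls short of the 7 outcomes (best: 3/7)
every size-2 subset falls short of the 7 outcomes (best: 6/7)
the canonical winner is {1, 3, 4}: size 3, full 7-outcome coverage, earliest index list among size-3 covers
Answer: 1, 3, 4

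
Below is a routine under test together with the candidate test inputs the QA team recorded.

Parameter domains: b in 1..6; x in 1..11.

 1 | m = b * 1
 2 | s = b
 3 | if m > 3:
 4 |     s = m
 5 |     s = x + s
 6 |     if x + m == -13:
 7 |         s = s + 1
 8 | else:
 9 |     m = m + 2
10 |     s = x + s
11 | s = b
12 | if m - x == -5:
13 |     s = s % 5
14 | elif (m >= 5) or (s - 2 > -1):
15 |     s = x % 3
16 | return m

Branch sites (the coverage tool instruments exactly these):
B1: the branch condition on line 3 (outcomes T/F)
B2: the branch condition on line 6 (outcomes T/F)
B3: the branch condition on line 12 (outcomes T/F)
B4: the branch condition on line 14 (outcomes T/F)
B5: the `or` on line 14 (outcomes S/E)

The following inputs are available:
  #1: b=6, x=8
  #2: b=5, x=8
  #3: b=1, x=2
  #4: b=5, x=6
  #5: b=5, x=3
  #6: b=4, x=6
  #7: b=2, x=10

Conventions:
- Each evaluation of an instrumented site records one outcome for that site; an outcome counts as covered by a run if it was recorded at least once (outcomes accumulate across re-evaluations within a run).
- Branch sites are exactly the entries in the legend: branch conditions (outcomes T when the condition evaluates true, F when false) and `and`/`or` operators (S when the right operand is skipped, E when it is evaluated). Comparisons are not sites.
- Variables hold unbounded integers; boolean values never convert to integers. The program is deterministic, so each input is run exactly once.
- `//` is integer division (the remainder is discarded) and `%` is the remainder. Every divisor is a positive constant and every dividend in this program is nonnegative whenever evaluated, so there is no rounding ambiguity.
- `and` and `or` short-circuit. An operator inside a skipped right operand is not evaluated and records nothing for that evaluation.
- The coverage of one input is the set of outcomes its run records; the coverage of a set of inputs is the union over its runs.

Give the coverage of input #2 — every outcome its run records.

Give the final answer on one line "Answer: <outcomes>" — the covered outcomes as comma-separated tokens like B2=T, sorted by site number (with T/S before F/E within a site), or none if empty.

Simulating input #2 (b=5, x=8) step by step:
  B1->T, B2->F, B3->F, B5->S, B4->T
as a set, this run covers: B1=T, B2=F, B3=F, B4=T, B5=S

Answer: B1=T, B2=F, B3=F, B4=T, B5=S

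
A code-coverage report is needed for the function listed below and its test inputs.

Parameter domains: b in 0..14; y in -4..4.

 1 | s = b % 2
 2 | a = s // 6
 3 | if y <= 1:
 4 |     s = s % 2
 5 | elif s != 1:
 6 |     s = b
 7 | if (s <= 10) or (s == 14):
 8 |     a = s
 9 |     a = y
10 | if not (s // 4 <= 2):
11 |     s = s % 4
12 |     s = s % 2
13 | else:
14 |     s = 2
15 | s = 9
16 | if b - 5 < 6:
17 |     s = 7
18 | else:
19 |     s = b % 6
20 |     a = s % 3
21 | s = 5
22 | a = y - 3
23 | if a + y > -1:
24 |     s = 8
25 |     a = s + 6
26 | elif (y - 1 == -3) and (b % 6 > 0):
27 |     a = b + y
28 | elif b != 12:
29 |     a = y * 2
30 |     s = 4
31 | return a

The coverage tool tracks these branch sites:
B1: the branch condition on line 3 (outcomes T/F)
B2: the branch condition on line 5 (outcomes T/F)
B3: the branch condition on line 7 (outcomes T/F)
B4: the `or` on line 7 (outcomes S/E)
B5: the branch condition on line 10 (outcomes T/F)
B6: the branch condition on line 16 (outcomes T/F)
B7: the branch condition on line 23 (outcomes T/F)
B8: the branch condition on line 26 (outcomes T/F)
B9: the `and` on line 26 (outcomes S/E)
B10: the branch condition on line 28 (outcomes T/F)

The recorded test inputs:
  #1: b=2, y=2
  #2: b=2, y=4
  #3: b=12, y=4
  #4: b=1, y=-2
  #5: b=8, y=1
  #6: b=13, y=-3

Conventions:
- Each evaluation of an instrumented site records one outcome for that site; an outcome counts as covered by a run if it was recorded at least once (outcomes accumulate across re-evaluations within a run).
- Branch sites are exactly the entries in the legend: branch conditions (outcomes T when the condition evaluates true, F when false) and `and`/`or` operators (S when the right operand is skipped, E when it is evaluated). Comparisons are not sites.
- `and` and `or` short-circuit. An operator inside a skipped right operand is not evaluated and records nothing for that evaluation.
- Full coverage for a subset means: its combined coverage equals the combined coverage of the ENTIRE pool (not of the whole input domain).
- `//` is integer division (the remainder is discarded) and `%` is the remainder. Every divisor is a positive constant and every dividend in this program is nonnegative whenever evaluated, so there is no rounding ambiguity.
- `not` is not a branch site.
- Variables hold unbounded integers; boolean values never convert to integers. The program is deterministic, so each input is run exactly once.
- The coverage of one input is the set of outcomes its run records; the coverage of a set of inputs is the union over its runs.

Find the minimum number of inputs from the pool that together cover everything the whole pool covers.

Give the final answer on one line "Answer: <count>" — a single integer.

#1 (b=2, y=2) -> B1->F, B2->T, B4->S, B3->T, B5->F, B6->T, B7->T; covered: B1=F, B2=T, B3=T, B4=S, B5=F, B6=T, B7=T
#2 (b=2, y=4) -> B1->F, B2->T, B4->S, B3->T, B5->F, B6->T, B7->T; covered: B1=F, B2=T, B3=T, B4=S, B5=F, B6=T, B7=T
#3 (b=12, y=4) -> B1->F, B2->T, B4->E, B3->F, B5->T, B6->F, B7->T; covered: B1=F, B2=T, B3=F, B4=E, B5=T, B6=F, B7=T
#4 (b=1, y=-2) -> B1->T, B4->S, B3->T, B5->F, B6->T, B7->F, B9->E, B8->T; covered: B1=T, B3=T, B4=S, B5=F, B6=T, B7=F, B8=T, B9=E
#5 (b=8, y=1) -> B1->T, B4->S, B3->T, B5->F, B6->T, B7->F, B9->S, B8->F, B10->T; covered: B1=T, B3=T, B4=S, B5=F, B6=T, B7=F, B8=F, B9=S, B10=T
#6 (b=13, y=-3) -> B1->T, B4->S, B3->T, B5->F, B6->F, B7->F, B9->S, B8->F, B10->T; covered: B1=T, B3=T, B4=S, B5=F, B6=F, B7=F, B8=F, B9=S, B10=T
pool-wide coverage (18 outcomes): B1=T, B1=F, B2=T, B3=T, B3=F, B4=S, B4=E, B5=T, B5=F, B6=T, B6=F, B7=T, B7=F, B8=T, B8=F, B9=S, B9=E, B10=T
checked all size-1 subsets: none covers 18 outcomes (max 9/18)
checked all size-2 subsets: none covers 18 outcomes (max 16/18)
inputs {3, 4, 5} (size 3) cover everything; no size-3 subset with a lexicographically smaller index list covers all 18

Answer: 3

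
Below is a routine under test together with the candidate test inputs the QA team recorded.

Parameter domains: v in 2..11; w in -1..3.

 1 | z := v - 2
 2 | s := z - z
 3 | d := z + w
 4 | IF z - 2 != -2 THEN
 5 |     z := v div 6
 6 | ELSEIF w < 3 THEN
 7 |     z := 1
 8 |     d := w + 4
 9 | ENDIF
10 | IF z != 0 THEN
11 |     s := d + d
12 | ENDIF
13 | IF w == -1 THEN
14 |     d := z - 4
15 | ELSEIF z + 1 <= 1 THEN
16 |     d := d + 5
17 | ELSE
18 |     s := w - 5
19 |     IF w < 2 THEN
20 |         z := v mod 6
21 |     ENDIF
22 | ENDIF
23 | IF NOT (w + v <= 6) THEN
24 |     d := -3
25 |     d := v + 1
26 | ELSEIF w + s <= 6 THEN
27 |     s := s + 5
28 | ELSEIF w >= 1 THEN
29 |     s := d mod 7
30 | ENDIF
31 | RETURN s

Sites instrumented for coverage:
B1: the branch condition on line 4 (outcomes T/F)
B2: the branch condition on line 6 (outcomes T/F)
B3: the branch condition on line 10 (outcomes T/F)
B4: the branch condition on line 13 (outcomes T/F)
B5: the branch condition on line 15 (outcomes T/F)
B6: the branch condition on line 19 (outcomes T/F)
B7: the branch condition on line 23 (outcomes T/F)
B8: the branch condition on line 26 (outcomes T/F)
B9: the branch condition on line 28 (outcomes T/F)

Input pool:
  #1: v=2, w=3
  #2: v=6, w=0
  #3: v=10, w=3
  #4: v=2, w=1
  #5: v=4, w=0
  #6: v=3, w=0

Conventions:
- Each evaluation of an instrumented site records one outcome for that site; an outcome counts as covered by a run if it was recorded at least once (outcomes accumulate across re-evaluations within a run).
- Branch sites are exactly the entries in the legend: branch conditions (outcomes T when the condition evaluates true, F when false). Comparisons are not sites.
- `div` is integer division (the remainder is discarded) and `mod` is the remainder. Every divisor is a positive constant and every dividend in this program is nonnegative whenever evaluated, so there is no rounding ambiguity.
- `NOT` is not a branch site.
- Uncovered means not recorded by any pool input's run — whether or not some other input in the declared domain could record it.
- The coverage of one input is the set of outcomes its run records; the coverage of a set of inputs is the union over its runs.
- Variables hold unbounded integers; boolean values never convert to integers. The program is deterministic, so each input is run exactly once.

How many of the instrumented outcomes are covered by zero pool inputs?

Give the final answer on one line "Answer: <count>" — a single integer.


input #1, v=2, w=3: events B1->F, B2->F, B3->F, B4->F, B5->T, B7->F, B8->T; outcomes B1=F, B2=F, B3=F, B4=F, B5=T, B7=F, B8=T
input #2, v=6, w=0: events B1->T, B3->T, B4->F, B5->F, B6->T, B7->F, B8->T; outcomes B1=T, B3=T, B4=F, B5=F, B6=T, B7=F, B8=T
input #3, v=10, w=3: events B1->T, B3->T, B4->F, B5->F, B6->F, B7->T; outcomes B1=T, B3=T, B4=F, B5=F, B6=F, B7=T
input #4, v=2, w=1: events B1->F, B2->T, B3->T, B4->F, B5->F, B6->T, B7->F, B8->T; outcomes B1=F, B2=T, B3=T, B4=F, B5=F, B6=T, B7=F, B8=T
input #5, v=4, w=0: events B1->T, B3->F, B4->F, B5->T, B7->F, B8->T; outcomes B1=T, B3=F, B4=F, B5=T, B7=F, B8=T
input #6, v=3, w=0: events B1->T, B3->F, B4->F, B5->T, B7->F, B8->T; outcomes B1=T, B3=F, B4=F, B5=T, B7=F, B8=T
union over the pool: B1=T, B1=F, B2=T, B2=F, B3=T, B3=F, B4=F, B5=T, B5=F, B6=T, B6=F, B7=T, B7=F, B8=T
uncovered (4 of 18): B4=T, B8=F, B9=T, B9=F
Answer: 4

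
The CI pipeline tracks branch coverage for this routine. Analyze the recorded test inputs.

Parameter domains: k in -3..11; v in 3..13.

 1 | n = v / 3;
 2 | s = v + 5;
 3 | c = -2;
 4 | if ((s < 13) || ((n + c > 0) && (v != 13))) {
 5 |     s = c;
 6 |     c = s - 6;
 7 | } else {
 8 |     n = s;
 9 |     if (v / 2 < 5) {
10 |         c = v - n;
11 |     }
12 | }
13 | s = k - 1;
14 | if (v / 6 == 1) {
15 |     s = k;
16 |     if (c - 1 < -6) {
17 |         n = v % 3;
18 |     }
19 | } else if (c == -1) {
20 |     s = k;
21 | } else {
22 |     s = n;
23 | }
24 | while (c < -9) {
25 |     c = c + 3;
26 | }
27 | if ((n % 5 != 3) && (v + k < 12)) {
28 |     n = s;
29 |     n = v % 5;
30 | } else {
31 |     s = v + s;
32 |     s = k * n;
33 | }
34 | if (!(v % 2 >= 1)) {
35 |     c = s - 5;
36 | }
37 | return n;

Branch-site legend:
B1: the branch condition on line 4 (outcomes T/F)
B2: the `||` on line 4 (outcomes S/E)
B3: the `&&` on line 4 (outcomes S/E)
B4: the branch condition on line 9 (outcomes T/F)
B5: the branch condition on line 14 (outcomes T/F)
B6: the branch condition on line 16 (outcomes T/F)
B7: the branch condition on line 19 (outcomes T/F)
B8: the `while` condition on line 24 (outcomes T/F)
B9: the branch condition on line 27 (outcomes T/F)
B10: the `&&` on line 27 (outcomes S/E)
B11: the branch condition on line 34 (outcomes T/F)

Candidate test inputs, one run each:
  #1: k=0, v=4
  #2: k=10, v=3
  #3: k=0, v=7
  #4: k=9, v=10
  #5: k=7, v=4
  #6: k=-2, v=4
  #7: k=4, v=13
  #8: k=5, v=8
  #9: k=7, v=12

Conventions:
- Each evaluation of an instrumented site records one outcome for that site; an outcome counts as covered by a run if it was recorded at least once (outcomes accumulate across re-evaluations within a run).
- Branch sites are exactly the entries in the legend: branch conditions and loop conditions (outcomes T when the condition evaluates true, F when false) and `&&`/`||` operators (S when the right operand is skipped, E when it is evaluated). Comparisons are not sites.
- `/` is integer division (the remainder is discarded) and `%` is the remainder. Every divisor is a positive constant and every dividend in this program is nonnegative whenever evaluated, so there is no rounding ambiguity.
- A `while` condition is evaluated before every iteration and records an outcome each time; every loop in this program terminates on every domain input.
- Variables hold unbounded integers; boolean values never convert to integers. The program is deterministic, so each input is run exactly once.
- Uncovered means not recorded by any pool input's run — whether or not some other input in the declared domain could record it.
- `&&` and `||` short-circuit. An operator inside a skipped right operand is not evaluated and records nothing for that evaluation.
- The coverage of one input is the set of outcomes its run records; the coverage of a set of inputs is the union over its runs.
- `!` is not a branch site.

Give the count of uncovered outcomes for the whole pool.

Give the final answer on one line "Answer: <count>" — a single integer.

input #1, k=0, v=4: outcomes B1=T, B2=S, B5=F, B7=F, B8=F, B9=T, B10=E, B11=T
input #2, k=10, v=3: outcomes B1=T, B2=S, B5=F, B7=F, B8=F, B9=F, B10=E, B11=F
input #3, k=0, v=7: outcomes B1=T, B2=S, B5=T, B6=T, B8=F, B9=T, B10=E, B11=F
input #4, k=9, v=10: outcomes B1=T, B2=E, B3=E, B5=T, B6=T, B8=F, B9=F, B10=E, B11=T
input #5, k=7, v=4: outcomes B1=T, B2=S, B5=F, B7=F, B8=F, B9=T, B10=E, B11=T
input #6, k=-2, v=4: outcomes B1=T, B2=S, B5=F, B7=F, B8=F, B9=T, B10=E, B11=T
input #7, k=4, v=13: outcomes B1=F, B2=E, B3=E, B4=F, B5=F, B7=F, B8=F, B9=F, B10=S, B11=F
input #8, k=5, v=8: outcomes B1=F, B2=E, B3=S, B4=T, B5=T, B6=F, B8=F, B9=F, B10=S, B11=T
input #9, k=7, v=12: outcomes B1=T, B2=E, B3=E, B5=F, B7=F, B8=F, B9=F, B10=E, B11=T
union over the pool: B1=T, B1=F, B2=S, B2=E, B3=S, B3=E, B4=T, B4=F, B5=T, B5=F, B6=T, B6=F, B7=F, B8=F, B9=T, B9=F, B10=S, B10=E, B11=T, B11=F
uncovered (2 of 22): B7=T, B8=T

Answer: 2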